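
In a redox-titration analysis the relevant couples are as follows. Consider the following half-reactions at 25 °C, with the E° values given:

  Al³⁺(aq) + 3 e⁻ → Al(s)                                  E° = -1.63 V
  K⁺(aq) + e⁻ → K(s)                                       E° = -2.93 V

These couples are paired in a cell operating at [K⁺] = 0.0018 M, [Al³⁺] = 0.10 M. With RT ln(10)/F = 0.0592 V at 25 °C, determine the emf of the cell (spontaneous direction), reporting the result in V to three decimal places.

+1.443 V

Al³⁺/Al is the cathode (higher E°), K⁺/K the anode: E°cell = -1.63 − (-2.93) = +1.30 V, n = 3.
Overall: Al³⁺(aq) + 3 K(s) → Al(s) + 3 K⁺(aq)
Q = [K⁺]^3 / ([Al³⁺]); log Q = -7.234.
E = E° − (0.0592/n) log Q = +1.30 − (0.0592/3)(-7.234) = +1.443 V.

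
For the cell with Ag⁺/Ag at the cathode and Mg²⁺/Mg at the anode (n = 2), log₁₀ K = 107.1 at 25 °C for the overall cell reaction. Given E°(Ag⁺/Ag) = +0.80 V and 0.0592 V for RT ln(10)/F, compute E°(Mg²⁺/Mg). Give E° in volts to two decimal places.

E°cell = (0.0592/n)·log K = (0.0592/2)(107.1) = +3.170 V.
Since Ag⁺/Ag is the cathode and Mg²⁺/Mg the anode, E°cell = E°(Ag⁺/Ag) − E°(Mg²⁺/Mg).
So E°(Mg²⁺/Mg) = E°(Ag⁺/Ag) − E°cell = (+0.80) − (+3.170) = -2.37 V.

-2.37 V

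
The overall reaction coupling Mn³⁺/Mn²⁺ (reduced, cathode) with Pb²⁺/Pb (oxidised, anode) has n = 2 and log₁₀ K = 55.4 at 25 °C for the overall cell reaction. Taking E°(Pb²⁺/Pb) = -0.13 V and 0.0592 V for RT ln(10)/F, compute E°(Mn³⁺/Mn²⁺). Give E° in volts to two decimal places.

E°cell = (0.0592/n)·log K = (0.0592/2)(55.4) = +1.640 V.
Since Mn³⁺/Mn²⁺ is the cathode and Pb²⁺/Pb the anode, E°cell = E°(Mn³⁺/Mn²⁺) − E°(Pb²⁺/Pb).
So E°(Mn³⁺/Mn²⁺) = E°cell + E°(Pb²⁺/Pb) = +1.640 + (-0.13) = +1.51 V.

+1.51 V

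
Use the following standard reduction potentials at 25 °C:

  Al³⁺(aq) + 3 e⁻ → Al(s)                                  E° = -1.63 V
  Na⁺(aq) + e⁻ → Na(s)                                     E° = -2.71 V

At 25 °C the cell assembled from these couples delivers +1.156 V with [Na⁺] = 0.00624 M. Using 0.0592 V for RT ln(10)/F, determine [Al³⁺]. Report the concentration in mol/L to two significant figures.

Al³⁺/Al is the cathode, Na⁺/Na the anode: E°cell = +1.08 V, n = 3.
Overall reaction: Al³⁺(aq) + 3 Na(s) → Al(s) + 3 Na⁺(aq); Q = [Na⁺]^3/[Al³⁺]^1.
From E = E° − (0.0592/n) log Q: log Q = (E° − E)·n/0.0592 = (+1.08 − (+1.156))·3/0.0592 = -3.8514.
So 1·log[Al³⁺] = 3·log(0.00624) − log Q = -6.6144 − (-3.8514) = -2.7630; [Al³⁺] = 10^(-2.7630) ≈ 0.0017 M.

0.0017 M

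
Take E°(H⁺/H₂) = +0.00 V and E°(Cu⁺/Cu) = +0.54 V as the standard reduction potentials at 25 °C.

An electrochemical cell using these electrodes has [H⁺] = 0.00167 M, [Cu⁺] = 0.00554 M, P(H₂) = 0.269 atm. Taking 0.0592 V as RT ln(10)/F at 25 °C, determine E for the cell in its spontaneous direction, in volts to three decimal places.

+0.554 V

Cu⁺/Cu is the cathode (higher E°), H⁺/H₂ the anode: E°cell = +0.54 − (+0.00) = +0.54 V, n = 2.
Overall: 2 Cu⁺(aq) + H₂(g) → 2 Cu(s) + 2 H⁺(aq)
Q = [H⁺]^2 / ([Cu⁺]^2·P(H₂)); log Q = -0.471.
E = E° − (0.0592/n) log Q = +0.54 − (0.0592/2)(-0.471) = +0.554 V.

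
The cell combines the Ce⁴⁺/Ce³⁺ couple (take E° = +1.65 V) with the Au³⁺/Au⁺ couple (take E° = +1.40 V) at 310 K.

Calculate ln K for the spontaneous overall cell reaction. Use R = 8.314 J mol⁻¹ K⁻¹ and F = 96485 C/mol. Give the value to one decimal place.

Cathode: Ce⁴⁺/Ce³⁺; anode: Au³⁺/Au⁺. E°cell = (+1.65) − (+1.40) = +0.25 V, with n = 2.
ΔG° = −nFE° = −RT ln K, so ln K = nFE°/(RT) = (2)(96485)(+0.25) / ((8.314)(310)) = 18.718.

18.7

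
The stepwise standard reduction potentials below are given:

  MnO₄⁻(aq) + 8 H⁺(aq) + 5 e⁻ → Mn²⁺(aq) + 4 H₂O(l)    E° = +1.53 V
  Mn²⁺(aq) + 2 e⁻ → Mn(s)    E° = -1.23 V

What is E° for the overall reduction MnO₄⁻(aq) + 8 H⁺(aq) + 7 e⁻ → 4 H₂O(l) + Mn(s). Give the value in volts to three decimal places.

Adding the free-energy changes (−nFE°) of the two steps gives −n₃FE°₃ = −n₁FE°₁ − n₂FE°₂.
E°₃ = (5×+1.53 + 2×-1.23) / 7 = (+5.190) / 7 = +0.741 V.

+0.741 V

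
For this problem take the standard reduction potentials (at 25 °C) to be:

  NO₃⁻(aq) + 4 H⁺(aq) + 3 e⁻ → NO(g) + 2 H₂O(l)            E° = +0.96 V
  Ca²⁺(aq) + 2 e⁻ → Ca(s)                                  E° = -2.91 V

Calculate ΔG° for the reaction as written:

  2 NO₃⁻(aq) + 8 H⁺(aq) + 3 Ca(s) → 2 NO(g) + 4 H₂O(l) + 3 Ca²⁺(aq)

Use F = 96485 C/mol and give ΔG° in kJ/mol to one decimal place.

-2240.4 kJ/mol

As written, NO₃⁻/NO is reduced (cathode) and Ca²⁺/Ca is oxidised (anode), so E°cell = (+0.96) − (-2.91) = +3.87 V.
Balancing electrons gives n = 6.
ΔG° = −nFE° = −(6)(96485)(+3.87) = -2,240,382 J = -2240.4 kJ/mol.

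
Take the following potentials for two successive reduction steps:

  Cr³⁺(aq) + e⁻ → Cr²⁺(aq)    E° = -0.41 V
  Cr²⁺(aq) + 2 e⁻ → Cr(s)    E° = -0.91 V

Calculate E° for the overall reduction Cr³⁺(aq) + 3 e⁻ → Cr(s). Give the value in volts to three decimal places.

Adding the free-energy changes (−nFE°) of the two steps gives −n₃FE°₃ = −n₁FE°₁ − n₂FE°₂.
E°₃ = (1×-0.41 + 2×-0.91) / 3 = (-2.230) / 3 = -0.743 V.

-0.743 V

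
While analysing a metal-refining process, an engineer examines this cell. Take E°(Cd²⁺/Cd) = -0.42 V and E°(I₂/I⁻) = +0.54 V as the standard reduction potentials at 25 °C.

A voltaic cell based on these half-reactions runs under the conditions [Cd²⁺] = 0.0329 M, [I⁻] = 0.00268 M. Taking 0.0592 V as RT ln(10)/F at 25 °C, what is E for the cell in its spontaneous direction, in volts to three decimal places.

+1.156 V

I₂/I⁻ is the cathode (higher E°), Cd²⁺/Cd the anode: E°cell = +0.54 − (-0.42) = +0.96 V, n = 2.
Overall: I₂(s) + Cd(s) → 2 I⁻(aq) + Cd²⁺(aq)
Q = [I⁻]^2·[Cd²⁺]; log Q = -6.627.
E = E° − (0.0592/n) log Q = +0.96 − (0.0592/2)(-6.627) = +1.156 V.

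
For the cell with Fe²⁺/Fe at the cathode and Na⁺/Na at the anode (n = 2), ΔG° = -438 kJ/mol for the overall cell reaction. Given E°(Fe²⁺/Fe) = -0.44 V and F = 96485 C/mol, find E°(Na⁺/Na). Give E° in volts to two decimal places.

-2.71 V

E°cell = −ΔG°/(nF) = −(-438×10³)/((2)(96485)) = +2.270 V.
Since Fe²⁺/Fe is the cathode and Na⁺/Na the anode, E°cell = E°(Fe²⁺/Fe) − E°(Na⁺/Na).
So E°(Na⁺/Na) = E°(Fe²⁺/Fe) − E°cell = (-0.44) − (+2.270) = -2.71 V.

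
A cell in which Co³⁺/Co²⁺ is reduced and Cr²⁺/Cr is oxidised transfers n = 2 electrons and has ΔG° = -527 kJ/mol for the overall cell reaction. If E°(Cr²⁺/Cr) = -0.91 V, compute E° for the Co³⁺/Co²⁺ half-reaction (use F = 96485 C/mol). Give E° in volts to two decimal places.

+1.82 V

E°cell = −ΔG°/(nF) = −(-527×10³)/((2)(96485)) = +2.731 V.
Since Co³⁺/Co²⁺ is the cathode and Cr²⁺/Cr the anode, E°cell = E°(Co³⁺/Co²⁺) − E°(Cr²⁺/Cr).
So E°(Co³⁺/Co²⁺) = E°cell + E°(Cr²⁺/Cr) = +2.731 + (-0.91) = +1.82 V.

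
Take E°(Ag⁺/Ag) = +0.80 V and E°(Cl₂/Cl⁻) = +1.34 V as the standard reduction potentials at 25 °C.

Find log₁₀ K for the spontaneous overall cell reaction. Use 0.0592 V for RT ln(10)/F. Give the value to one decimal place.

18.2

Cathode: Cl₂/Cl⁻; anode: Ag⁺/Ag. E°cell = +0.54 V, n = 2.
log K = nE°cell / 0.0592 = (2)(+0.54) / 0.0592 = 18.2.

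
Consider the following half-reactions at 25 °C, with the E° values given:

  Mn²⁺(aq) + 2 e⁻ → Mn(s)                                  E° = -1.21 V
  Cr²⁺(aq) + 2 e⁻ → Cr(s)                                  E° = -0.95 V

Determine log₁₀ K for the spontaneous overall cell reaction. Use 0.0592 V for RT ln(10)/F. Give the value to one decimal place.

8.8

Cathode: Cr²⁺/Cr; anode: Mn²⁺/Mn. E°cell = +0.26 V, n = 2.
log K = nE°cell / 0.0592 = (2)(+0.26) / 0.0592 = 8.8.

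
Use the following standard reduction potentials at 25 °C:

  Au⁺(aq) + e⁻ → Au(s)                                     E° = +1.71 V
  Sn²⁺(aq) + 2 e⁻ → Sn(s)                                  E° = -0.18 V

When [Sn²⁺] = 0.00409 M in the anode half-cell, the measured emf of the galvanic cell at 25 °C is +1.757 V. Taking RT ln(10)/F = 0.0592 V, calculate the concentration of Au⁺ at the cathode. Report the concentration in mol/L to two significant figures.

0.00036 M

Au⁺/Au is the cathode, Sn²⁺/Sn the anode: E°cell = +1.89 V, n = 2.
Overall reaction: 2 Au⁺(aq) + Sn(s) → 2 Au(s) + Sn²⁺(aq); Q = [Sn²⁺]^1/[Au⁺]^2.
From E = E° − (0.0592/n) log Q: log Q = (E° − E)·n/0.0592 = (+1.89 − (+1.757))·2/0.0592 = 4.4932.
So 2·log[Au⁺] = 1·log(0.00409) − log Q = -2.3883 − (4.4932) = -6.8815; log[Au⁺] = -6.8815 / 2 = -3.4407; [Au⁺] = 10^(-3.4407) ≈ 0.00036 M.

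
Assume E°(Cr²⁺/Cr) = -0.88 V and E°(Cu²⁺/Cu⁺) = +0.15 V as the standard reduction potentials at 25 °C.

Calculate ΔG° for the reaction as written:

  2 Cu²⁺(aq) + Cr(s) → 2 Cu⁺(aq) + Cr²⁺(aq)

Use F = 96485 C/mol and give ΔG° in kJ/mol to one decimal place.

As written, Cu²⁺/Cu⁺ is reduced (cathode) and Cr²⁺/Cr is oxidised (anode), so E°cell = (+0.15) − (-0.88) = +1.03 V.
Balancing electrons gives n = 2.
ΔG° = −nFE° = −(2)(96485)(+1.03) = -198,759 J = -198.8 kJ/mol.

-198.8 kJ/mol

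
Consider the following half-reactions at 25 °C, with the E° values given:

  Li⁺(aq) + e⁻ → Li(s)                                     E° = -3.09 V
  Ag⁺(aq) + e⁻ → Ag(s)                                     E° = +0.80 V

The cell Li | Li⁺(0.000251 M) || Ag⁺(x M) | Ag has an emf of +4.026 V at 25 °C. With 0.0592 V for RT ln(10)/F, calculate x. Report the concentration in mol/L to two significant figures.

0.050 M

Ag⁺/Ag is the cathode, Li⁺/Li the anode: E°cell = +3.89 V, n = 1.
Overall reaction: Ag⁺(aq) + Li(s) → Ag(s) + Li⁺(aq); Q = [Li⁺]^1/[Ag⁺]^1.
From E = E° − (0.0592/n) log Q: log Q = (E° − E)·n/0.0592 = (+3.89 − (+4.026))·1/0.0592 = -2.2973.
So 1·log[Ag⁺] = 1·log(0.000251) − log Q = -3.6003 − (-2.2973) = -1.3030; [Ag⁺] = 10^(-1.3030) ≈ 0.050 M.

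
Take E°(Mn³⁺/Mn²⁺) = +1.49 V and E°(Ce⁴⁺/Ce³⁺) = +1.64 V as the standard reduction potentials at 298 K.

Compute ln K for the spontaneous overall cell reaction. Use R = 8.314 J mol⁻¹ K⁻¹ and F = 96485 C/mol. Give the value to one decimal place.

5.8

Cathode: Ce⁴⁺/Ce³⁺; anode: Mn³⁺/Mn²⁺. E°cell = (+1.64) − (+1.49) = +0.15 V, with n = 1.
ΔG° = −nFE° = −RT ln K, so ln K = nFE°/(RT) = (1)(96485)(+0.15) / ((8.314)(298)) = 5.842.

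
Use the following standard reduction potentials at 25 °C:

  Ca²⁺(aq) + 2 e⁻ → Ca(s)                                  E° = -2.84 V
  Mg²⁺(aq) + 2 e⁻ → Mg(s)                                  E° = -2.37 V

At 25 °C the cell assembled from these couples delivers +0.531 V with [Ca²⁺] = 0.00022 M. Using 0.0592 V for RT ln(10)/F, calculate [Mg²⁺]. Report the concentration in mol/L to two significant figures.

0.025 M

Mg²⁺/Mg is the cathode, Ca²⁺/Ca the anode: E°cell = +0.47 V, n = 2.
Overall reaction: Mg²⁺(aq) + Ca(s) → Mg(s) + Ca²⁺(aq); Q = [Ca²⁺]^1/[Mg²⁺]^1.
From E = E° − (0.0592/n) log Q: log Q = (E° − E)·n/0.0592 = (+0.47 − (+0.531))·2/0.0592 = -2.0608.
So 1·log[Mg²⁺] = 1·log(0.00022) − log Q = -3.6576 − (-2.0608) = -1.5968; [Mg²⁺] = 10^(-1.5968) ≈ 0.025 M.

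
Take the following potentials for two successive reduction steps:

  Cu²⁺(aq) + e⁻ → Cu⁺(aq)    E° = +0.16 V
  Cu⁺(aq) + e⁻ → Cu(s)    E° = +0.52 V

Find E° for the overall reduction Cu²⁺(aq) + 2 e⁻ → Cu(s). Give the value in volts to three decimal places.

+0.340 V

Since ΔG° = −nFE° is additive over sequential reductions, n₃E°₃ = n₁E°₁ + n₂E°₂.
E°₃ = (1×+0.16 + 1×+0.52) / 2 = (+0.680) / 2 = +0.340 V.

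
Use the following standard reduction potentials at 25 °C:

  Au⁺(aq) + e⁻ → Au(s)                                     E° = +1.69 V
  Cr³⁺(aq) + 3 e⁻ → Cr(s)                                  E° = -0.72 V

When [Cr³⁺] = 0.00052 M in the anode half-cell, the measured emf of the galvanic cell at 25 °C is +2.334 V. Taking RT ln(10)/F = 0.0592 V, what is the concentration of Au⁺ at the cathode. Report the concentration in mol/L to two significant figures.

Au⁺/Au is the cathode, Cr³⁺/Cr the anode: E°cell = +2.41 V, n = 3.
Overall reaction: 3 Au⁺(aq) + Cr(s) → 3 Au(s) + Cr³⁺(aq); Q = [Cr³⁺]^1/[Au⁺]^3.
From E = E° − (0.0592/n) log Q: log Q = (E° − E)·n/0.0592 = (+2.41 − (+2.334))·3/0.0592 = 3.8514.
So 3·log[Au⁺] = 1·log(0.00052) − log Q = -3.2840 − (3.8514) = -7.1354; log[Au⁺] = -7.1354 / 3 = -2.3785; [Au⁺] = 10^(-2.3785) ≈ 0.0042 M.

0.0042 M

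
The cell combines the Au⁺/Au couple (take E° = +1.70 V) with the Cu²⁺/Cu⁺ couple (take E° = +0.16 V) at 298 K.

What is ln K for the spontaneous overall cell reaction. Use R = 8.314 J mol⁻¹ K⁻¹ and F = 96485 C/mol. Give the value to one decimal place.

Cathode: Au⁺/Au; anode: Cu²⁺/Cu⁺. E°cell = (+1.70) − (+0.16) = +1.54 V, with n = 1.
ΔG° = −nFE° = −RT ln K, so ln K = nFE°/(RT) = (1)(96485)(+1.54) / ((8.314)(298)) = 59.973.

60.0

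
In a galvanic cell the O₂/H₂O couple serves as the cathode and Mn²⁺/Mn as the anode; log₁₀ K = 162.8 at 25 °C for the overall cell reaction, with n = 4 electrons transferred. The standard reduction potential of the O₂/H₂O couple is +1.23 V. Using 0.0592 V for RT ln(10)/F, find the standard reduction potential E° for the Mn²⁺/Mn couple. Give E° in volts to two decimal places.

-1.18 V

E°cell = (0.0592/n)·log K = (0.0592/4)(162.8) = +2.409 V.
Since O₂/H₂O is the cathode and Mn²⁺/Mn the anode, E°cell = E°(O₂/H₂O) − E°(Mn²⁺/Mn).
So E°(Mn²⁺/Mn) = E°(O₂/H₂O) − E°cell = (+1.23) − (+2.409) = -1.18 V.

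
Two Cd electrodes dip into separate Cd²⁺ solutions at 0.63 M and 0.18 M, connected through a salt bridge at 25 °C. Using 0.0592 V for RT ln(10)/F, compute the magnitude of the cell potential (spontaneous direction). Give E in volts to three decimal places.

+0.016 V

For a concentration cell E°cell = 0. The 0.63 M side is the cathode (reduction is favoured where [Cd²⁺] is higher).
With n = 2, E = −(0.0592/2) log([Cd²⁺]ₐₙ/[Cd²⁺]꜀ₐₜ) = −(0.0592/2) log(0.18/0.63) = −(0.0592/2)(-0.544) = +0.016 V.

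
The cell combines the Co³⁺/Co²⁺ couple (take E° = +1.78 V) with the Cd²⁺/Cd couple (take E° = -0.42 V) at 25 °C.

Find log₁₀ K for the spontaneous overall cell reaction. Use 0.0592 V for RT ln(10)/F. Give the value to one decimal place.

74.3

Cathode: Co³⁺/Co²⁺; anode: Cd²⁺/Cd. E°cell = +2.20 V, n = 2.
log K = nE°cell / 0.0592 = (2)(+2.20) / 0.0592 = 74.3.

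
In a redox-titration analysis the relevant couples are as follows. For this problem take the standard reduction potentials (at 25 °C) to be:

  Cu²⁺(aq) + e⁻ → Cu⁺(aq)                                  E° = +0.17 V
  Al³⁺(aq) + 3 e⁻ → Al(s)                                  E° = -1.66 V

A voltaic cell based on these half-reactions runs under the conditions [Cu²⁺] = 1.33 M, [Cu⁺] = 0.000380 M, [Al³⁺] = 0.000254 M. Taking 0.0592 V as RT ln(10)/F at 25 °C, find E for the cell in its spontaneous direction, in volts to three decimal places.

+2.111 V

Cu²⁺/Cu⁺ is the cathode (higher E°), Al³⁺/Al the anode: E°cell = +0.17 − (-1.66) = +1.83 V, n = 3.
Overall: 3 Cu²⁺(aq) + Al(s) → 3 Cu⁺(aq) + Al³⁺(aq)
Q = [Cu⁺]^3·[Al³⁺] / ([Cu²⁺]^3); log Q = -14.227.
E = E° − (0.0592/n) log Q = +1.83 − (0.0592/3)(-14.227) = +2.111 V.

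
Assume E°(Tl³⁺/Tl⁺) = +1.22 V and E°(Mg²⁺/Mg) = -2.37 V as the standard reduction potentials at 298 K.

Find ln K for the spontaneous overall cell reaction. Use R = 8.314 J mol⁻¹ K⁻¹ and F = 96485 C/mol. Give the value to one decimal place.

Cathode: Tl³⁺/Tl⁺; anode: Mg²⁺/Mg. E°cell = (+1.22) − (-2.37) = +3.59 V, with n = 2.
ΔG° = −nFE° = −RT ln K, so ln K = nFE°/(RT) = (2)(96485)(+3.59) / ((8.314)(298)) = 279.613.

279.6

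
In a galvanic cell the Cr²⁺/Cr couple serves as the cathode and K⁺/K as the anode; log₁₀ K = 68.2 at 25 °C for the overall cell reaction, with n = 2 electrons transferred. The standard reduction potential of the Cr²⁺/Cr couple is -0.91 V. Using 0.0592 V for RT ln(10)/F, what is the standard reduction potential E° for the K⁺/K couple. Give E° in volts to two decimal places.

-2.93 V

E°cell = (0.0592/n)·log K = (0.0592/2)(68.2) = +2.019 V.
Since Cr²⁺/Cr is the cathode and K⁺/K the anode, E°cell = E°(Cr²⁺/Cr) − E°(K⁺/K).
So E°(K⁺/K) = E°(Cr²⁺/Cr) − E°cell = (-0.91) − (+2.019) = -2.93 V.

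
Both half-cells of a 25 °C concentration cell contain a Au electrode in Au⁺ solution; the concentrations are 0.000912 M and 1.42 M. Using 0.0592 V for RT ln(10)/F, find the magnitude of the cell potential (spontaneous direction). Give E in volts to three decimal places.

+0.189 V

For a concentration cell E°cell = 0. The 1.42 M side is the cathode (reduction is favoured where [Au⁺] is higher).
With n = 1, E = −(0.0592/1) log([Au⁺]ₐₙ/[Au⁺]꜀ₐₜ) = −(0.0592/1) log(0.000912/1.42) = −(0.0592/1)(-3.192) = +0.189 V.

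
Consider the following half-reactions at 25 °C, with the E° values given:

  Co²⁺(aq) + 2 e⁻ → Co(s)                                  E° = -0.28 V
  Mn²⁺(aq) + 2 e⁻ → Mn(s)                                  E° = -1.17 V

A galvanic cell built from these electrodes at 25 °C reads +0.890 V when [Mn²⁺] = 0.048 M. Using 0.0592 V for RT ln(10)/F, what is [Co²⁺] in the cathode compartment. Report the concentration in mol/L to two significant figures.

0.048 M

Co²⁺/Co is the cathode, Mn²⁺/Mn the anode: E°cell = +0.89 V, n = 2.
Overall reaction: Co²⁺(aq) + Mn(s) → Co(s) + Mn²⁺(aq); Q = [Mn²⁺]^1/[Co²⁺]^1.
From E = E° − (0.0592/n) log Q: log Q = (E° − E)·n/0.0592 = (+0.89 − (+0.890))·2/0.0592 = 0.0000.
So 1·log[Co²⁺] = 1·log(0.048) − log Q = -1.3188 − (0.0000) = -1.3188; [Co²⁺] = 10^(-1.3188) ≈ 0.048 M.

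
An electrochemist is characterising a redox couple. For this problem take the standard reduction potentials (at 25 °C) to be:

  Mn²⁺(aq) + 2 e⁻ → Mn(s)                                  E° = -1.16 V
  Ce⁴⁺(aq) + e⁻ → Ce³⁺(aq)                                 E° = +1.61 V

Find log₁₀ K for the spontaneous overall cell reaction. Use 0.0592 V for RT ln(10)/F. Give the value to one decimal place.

Cathode: Ce⁴⁺/Ce³⁺; anode: Mn²⁺/Mn. E°cell = +2.77 V, n = 2.
log K = nE°cell / 0.0592 = (2)(+2.77) / 0.0592 = 93.6.

93.6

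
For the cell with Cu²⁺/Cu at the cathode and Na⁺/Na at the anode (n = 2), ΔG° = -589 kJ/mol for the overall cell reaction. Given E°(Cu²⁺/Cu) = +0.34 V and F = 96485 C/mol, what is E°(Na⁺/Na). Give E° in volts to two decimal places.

E°cell = −ΔG°/(nF) = −(-589×10³)/((2)(96485)) = +3.052 V.
Since Cu²⁺/Cu is the cathode and Na⁺/Na the anode, E°cell = E°(Cu²⁺/Cu) − E°(Na⁺/Na).
So E°(Na⁺/Na) = E°(Cu²⁺/Cu) − E°cell = (+0.34) − (+3.052) = -2.71 V.

-2.71 V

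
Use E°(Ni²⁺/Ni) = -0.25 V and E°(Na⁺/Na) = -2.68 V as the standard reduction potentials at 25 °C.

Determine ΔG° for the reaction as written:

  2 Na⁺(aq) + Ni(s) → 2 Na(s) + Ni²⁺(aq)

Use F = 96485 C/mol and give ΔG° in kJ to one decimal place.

As written, Na⁺/Na is reduced (cathode) and Ni²⁺/Ni is oxidised (anode), so E°cell = (-2.68) − (-0.25) = -2.43 V.
Balancing electrons gives n = 2.
ΔG° = −nFE° = −(2)(96485)(-2.43) = 468,917 J = +468.9 kJ.

+468.9 kJ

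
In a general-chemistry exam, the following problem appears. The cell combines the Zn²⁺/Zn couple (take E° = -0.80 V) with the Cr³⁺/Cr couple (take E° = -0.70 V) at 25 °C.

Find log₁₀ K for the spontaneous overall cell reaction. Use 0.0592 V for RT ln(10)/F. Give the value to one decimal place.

10.1

Cathode: Cr³⁺/Cr; anode: Zn²⁺/Zn. E°cell = +0.10 V, n = 6.
log K = nE°cell / 0.0592 = (6)(+0.10) / 0.0592 = 10.1.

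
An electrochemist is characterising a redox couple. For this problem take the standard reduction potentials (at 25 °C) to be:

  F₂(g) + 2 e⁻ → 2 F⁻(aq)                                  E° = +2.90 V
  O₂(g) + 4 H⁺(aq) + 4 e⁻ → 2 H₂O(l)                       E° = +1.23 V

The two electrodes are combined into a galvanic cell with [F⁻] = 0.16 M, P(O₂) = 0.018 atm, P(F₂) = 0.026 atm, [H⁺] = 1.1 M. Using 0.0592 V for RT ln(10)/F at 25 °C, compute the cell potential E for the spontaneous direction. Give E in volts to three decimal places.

+1.694 V

F₂/F⁻ is the cathode (higher E°), O₂/H₂O the anode: E°cell = +2.90 − (+1.23) = +1.67 V, n = 4.
Overall: 2 F₂(g) + 2 H₂O(l) → 4 F⁻(aq) + O₂(g) + 4 H⁺(aq)
Q = [F⁻]^4·P(O₂)·[H⁺]^4 / (P(F₂)^2); log Q = -1.593.
E = E° − (0.0592/n) log Q = +1.67 − (0.0592/4)(-1.593) = +1.694 V.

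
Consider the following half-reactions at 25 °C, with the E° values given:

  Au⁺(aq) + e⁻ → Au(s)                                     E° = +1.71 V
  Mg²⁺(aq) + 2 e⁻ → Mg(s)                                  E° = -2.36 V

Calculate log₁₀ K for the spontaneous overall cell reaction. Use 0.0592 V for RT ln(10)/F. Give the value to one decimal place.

137.5

Cathode: Au⁺/Au; anode: Mg²⁺/Mg. E°cell = +4.07 V, n = 2.
log K = nE°cell / 0.0592 = (2)(+4.07) / 0.0592 = 137.5.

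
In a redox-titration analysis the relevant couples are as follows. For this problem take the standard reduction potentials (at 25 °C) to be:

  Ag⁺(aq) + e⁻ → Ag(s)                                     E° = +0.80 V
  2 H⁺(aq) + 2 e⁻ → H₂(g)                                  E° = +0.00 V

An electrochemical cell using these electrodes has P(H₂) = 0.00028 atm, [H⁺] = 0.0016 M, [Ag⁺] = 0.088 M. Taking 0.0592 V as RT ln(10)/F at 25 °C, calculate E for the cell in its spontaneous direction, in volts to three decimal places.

Ag⁺/Ag is the cathode (higher E°), H⁺/H₂ the anode: E°cell = +0.80 − (+0.00) = +0.80 V, n = 2.
Overall: 2 Ag⁺(aq) + H₂(g) → 2 Ag(s) + 2 H⁺(aq)
Q = [H⁺]^2 / ([Ag⁺]^2·P(H₂)); log Q = 0.072.
E = E° − (0.0592/n) log Q = +0.80 − (0.0592/2)(0.072) = +0.798 V.

+0.798 V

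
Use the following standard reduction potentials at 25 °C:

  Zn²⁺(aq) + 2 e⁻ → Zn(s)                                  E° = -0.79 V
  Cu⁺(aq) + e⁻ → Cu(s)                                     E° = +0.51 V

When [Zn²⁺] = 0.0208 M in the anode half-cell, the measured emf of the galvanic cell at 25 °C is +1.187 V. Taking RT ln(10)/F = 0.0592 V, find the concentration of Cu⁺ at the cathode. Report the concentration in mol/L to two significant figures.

Cu⁺/Cu is the cathode, Zn²⁺/Zn the anode: E°cell = +1.30 V, n = 2.
Overall reaction: 2 Cu⁺(aq) + Zn(s) → 2 Cu(s) + Zn²⁺(aq); Q = [Zn²⁺]^1/[Cu⁺]^2.
From E = E° − (0.0592/n) log Q: log Q = (E° − E)·n/0.0592 = (+1.30 − (+1.187))·2/0.0592 = 3.8176.
So 2·log[Cu⁺] = 1·log(0.0208) − log Q = -1.6819 − (3.8176) = -5.4995; log[Cu⁺] = -5.4995 / 2 = -2.7498; [Cu⁺] = 10^(-2.7498) ≈ 0.0018 M.

0.0018 M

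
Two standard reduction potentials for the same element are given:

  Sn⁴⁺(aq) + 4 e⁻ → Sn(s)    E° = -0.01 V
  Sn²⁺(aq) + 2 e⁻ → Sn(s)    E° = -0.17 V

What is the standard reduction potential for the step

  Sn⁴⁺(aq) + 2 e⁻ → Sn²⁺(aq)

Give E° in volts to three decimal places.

Sequential free energies add, so n₃E°₃ = n₁E°₁ + n₂E°₂.
With n₃ = 4, and the known step contributing 2×(-0.17) V, the unknown satisfies 2·E° = 4×(-0.01) − 2×(-0.17) = +0.300.
E° = +0.300 / 2 = +0.150 V.

+0.150 V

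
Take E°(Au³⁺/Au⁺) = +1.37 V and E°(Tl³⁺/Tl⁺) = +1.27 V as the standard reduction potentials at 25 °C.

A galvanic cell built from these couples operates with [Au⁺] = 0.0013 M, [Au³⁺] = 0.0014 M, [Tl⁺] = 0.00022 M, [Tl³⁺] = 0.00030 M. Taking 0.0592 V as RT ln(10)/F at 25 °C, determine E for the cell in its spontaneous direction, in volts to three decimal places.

+0.097 V

Au³⁺/Au⁺ is the cathode (higher E°), Tl³⁺/Tl⁺ the anode: E°cell = +1.37 − (+1.27) = +0.10 V, n = 2.
Overall: Au³⁺(aq) + Tl⁺(aq) → Au⁺(aq) + Tl³⁺(aq)
Q = [Au⁺]·[Tl³⁺] / ([Au³⁺]·[Tl⁺]); log Q = 0.103.
E = E° − (0.0592/n) log Q = +0.10 − (0.0592/2)(0.103) = +0.097 V.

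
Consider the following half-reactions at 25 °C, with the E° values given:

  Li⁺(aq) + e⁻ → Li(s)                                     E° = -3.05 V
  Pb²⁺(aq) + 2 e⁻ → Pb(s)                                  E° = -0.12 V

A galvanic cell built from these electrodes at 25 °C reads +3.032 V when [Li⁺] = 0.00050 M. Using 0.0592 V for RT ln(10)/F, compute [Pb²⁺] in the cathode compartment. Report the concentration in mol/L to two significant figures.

Pb²⁺/Pb is the cathode, Li⁺/Li the anode: E°cell = +2.93 V, n = 2.
Overall reaction: Pb²⁺(aq) + 2 Li(s) → Pb(s) + 2 Li⁺(aq); Q = [Li⁺]^2/[Pb²⁺]^1.
From E = E° − (0.0592/n) log Q: log Q = (E° − E)·n/0.0592 = (+2.93 − (+3.032))·2/0.0592 = -3.4459.
So 1·log[Pb²⁺] = 2·log(0.0005) − log Q = -6.6021 − (-3.4459) = -3.1562; [Pb²⁺] = 10^(-3.1562) ≈ 0.00070 M.

0.00070 M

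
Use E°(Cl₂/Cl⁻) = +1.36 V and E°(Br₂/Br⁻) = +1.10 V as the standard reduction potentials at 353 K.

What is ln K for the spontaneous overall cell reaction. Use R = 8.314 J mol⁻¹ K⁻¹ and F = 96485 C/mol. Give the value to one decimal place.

Cathode: Cl₂/Cl⁻; anode: Br₂/Br⁻. E°cell = (+1.36) − (+1.10) = +0.26 V, with n = 2.
ΔG° = −nFE° = −RT ln K, so ln K = nFE°/(RT) = (2)(96485)(+0.26) / ((8.314)(353)) = 17.095.

17.1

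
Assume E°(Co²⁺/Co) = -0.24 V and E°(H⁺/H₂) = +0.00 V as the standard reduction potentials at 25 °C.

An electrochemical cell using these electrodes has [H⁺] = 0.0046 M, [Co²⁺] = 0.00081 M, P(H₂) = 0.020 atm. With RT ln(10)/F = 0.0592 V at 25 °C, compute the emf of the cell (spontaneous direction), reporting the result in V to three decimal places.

H⁺/H₂ is the cathode (higher E°), Co²⁺/Co the anode: E°cell = +0.00 − (-0.24) = +0.24 V, n = 2.
Overall: 2 H⁺(aq) + Co(s) → H₂(g) + Co²⁺(aq)
Q = P(H₂)·[Co²⁺] / ([H⁺]^2); log Q = -0.116.
E = E° − (0.0592/n) log Q = +0.24 − (0.0592/2)(-0.116) = +0.243 V.

+0.243 V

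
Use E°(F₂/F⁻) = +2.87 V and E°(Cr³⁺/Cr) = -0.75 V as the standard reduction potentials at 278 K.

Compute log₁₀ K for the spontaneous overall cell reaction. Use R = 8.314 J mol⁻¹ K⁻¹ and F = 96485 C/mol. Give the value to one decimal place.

393.8

Cathode: F₂/F⁻; anode: Cr³⁺/Cr. E°cell = (+2.87) − (-0.75) = +3.62 V, with n = 6.
ΔG° = −nFE° = −RT ln K, so ln K = nFE°/(RT) = (6)(96485)(+3.62) / ((8.314)(278)) = 906.702.
log₁₀ K = 906.702 / ln 10 = 393.8.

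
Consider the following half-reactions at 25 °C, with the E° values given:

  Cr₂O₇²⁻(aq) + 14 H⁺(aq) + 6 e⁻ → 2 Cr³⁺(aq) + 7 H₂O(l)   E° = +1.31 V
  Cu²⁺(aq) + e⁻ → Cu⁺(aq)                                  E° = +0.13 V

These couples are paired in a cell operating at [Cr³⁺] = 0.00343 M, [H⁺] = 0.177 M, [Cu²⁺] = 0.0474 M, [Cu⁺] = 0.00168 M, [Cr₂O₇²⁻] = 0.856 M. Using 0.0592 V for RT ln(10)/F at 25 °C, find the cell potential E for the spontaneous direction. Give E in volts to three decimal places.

+1.038 V

Cr₂O₇²⁻/Cr³⁺ is the cathode (higher E°), Cu²⁺/Cu⁺ the anode: E°cell = +1.31 − (+0.13) = +1.18 V, n = 6.
Overall: Cr₂O₇²⁻(aq) + 14 H⁺(aq) + 6 Cu⁺(aq) → 2 Cr³⁺(aq) + 7 H₂O(l) + 6 Cu²⁺(aq)
Q = [Cr³⁺]^2·[Cu²⁺]^6 / ([Cr₂O₇²⁻]·[H⁺]^14·[Cu⁺]^6); log Q = 14.369.
E = E° − (0.0592/n) log Q = +1.18 − (0.0592/6)(14.369) = +1.038 V.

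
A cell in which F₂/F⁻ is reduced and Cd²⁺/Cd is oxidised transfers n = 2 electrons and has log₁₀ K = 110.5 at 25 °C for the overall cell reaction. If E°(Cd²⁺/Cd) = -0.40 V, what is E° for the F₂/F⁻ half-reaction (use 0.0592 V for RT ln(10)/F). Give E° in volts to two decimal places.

+2.87 V

E°cell = (0.0592/n)·log K = (0.0592/2)(110.5) = +3.271 V.
Since F₂/F⁻ is the cathode and Cd²⁺/Cd the anode, E°cell = E°(F₂/F⁻) − E°(Cd²⁺/Cd).
So E°(F₂/F⁻) = E°cell + E°(Cd²⁺/Cd) = +3.271 + (-0.40) = +2.87 V.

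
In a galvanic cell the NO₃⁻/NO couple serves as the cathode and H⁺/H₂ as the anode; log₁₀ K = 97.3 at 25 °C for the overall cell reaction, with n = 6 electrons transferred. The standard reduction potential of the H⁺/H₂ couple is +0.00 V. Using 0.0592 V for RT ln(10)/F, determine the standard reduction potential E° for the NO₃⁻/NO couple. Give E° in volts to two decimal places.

E°cell = (0.0592/n)·log K = (0.0592/6)(97.3) = +0.960 V.
Since NO₃⁻/NO is the cathode and H⁺/H₂ the anode, E°cell = E°(NO₃⁻/NO) − E°(H⁺/H₂).
So E°(NO₃⁻/NO) = E°cell + E°(H⁺/H₂) = +0.960 + (+0.00) = +0.96 V.

+0.96 V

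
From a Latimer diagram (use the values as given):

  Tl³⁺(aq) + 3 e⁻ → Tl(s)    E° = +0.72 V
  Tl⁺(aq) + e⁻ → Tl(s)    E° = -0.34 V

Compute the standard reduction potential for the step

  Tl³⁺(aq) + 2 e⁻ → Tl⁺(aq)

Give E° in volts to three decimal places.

Sequential free energies add, so n₃E°₃ = n₁E°₁ + n₂E°₂.
With n₃ = 3, and the known step contributing 1×(-0.34) V, the unknown satisfies 2·E° = 3×(+0.72) − 1×(-0.34) = +2.500.
E° = +2.500 / 2 = +1.250 V.

+1.250 V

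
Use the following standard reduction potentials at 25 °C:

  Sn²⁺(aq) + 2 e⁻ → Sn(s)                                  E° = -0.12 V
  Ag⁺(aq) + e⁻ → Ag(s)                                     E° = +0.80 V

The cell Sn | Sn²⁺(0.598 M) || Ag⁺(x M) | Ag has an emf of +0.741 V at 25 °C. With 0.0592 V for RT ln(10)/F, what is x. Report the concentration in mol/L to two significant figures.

0.00073 M

Ag⁺/Ag is the cathode, Sn²⁺/Sn the anode: E°cell = +0.92 V, n = 2.
Overall reaction: 2 Ag⁺(aq) + Sn(s) → 2 Ag(s) + Sn²⁺(aq); Q = [Sn²⁺]^1/[Ag⁺]^2.
From E = E° − (0.0592/n) log Q: log Q = (E° − E)·n/0.0592 = (+0.92 − (+0.741))·2/0.0592 = 6.0473.
So 2·log[Ag⁺] = 1·log(0.598) − log Q = -0.2233 − (6.0473) = -6.2706; log[Ag⁺] = -6.2706 / 2 = -3.1353; [Ag⁺] = 10^(-3.1353) ≈ 0.00073 M.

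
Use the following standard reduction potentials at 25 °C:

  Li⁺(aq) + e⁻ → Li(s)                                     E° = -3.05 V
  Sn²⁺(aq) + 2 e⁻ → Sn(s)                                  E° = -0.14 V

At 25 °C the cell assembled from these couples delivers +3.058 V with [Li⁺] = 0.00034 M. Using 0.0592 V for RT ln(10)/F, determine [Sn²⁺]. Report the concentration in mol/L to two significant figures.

Sn²⁺/Sn is the cathode, Li⁺/Li the anode: E°cell = +2.91 V, n = 2.
Overall reaction: Sn²⁺(aq) + 2 Li(s) → Sn(s) + 2 Li⁺(aq); Q = [Li⁺]^2/[Sn²⁺]^1.
From E = E° − (0.0592/n) log Q: log Q = (E° − E)·n/0.0592 = (+2.91 − (+3.058))·2/0.0592 = -5.0000.
So 1·log[Sn²⁺] = 2·log(0.00034) − log Q = -6.9370 − (-5.0000) = -1.9370; [Sn²⁺] = 10^(-1.9370) ≈ 0.012 M.

0.012 M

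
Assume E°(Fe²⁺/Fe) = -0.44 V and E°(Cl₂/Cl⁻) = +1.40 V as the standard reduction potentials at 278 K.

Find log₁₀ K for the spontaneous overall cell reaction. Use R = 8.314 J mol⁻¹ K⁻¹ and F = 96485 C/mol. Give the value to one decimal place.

66.7

Cathode: Cl₂/Cl⁻; anode: Fe²⁺/Fe. E°cell = (+1.40) − (-0.44) = +1.84 V, with n = 2.
ΔG° = −nFE° = −RT ln K, so ln K = nFE°/(RT) = (2)(96485)(+1.84) / ((8.314)(278)) = 153.622.
log₁₀ K = 153.622 / ln 10 = 66.7.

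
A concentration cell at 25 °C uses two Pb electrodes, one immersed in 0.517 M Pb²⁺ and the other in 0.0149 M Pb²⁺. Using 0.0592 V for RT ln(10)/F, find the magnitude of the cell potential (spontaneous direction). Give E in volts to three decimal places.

For a concentration cell E°cell = 0. The 0.517 M side is the cathode (reduction is favoured where [Pb²⁺] is higher).
With n = 2, E = −(0.0592/2) log([Pb²⁺]ₐₙ/[Pb²⁺]꜀ₐₜ) = −(0.0592/2) log(0.0149/0.517) = −(0.0592/2)(-1.540) = +0.046 V.

+0.046 V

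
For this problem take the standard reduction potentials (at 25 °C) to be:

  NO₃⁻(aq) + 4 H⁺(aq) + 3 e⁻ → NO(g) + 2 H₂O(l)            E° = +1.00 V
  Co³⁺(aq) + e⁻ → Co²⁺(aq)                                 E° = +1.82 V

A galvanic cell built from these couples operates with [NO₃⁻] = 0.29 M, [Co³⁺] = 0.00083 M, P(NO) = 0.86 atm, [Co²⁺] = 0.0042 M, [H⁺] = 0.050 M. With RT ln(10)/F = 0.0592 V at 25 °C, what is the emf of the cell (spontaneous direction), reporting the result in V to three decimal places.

Co³⁺/Co²⁺ is the cathode (higher E°), NO₃⁻/NO the anode: E°cell = +1.82 − (+1.00) = +0.82 V, n = 3.
Overall: 3 Co³⁺(aq) + NO(g) + 2 H₂O(l) → 3 Co²⁺(aq) + NO₃⁻(aq) + 4 H⁺(aq)
Q = [Co²⁺]^3·[NO₃⁻]·[H⁺]^4 / ([Co³⁺]^3·P(NO)); log Q = -3.564.
E = E° − (0.0592/n) log Q = +0.82 − (0.0592/3)(-3.564) = +0.890 V.

+0.890 V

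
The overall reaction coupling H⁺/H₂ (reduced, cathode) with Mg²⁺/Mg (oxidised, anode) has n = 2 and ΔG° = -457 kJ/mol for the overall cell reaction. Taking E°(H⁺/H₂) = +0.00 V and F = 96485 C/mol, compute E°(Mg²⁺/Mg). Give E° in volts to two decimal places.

-2.37 V

E°cell = −ΔG°/(nF) = −(-457×10³)/((2)(96485)) = +2.368 V.
Since H⁺/H₂ is the cathode and Mg²⁺/Mg the anode, E°cell = E°(H⁺/H₂) − E°(Mg²⁺/Mg).
So E°(Mg²⁺/Mg) = E°(H⁺/H₂) − E°cell = (+0.00) − (+2.368) = -2.37 V.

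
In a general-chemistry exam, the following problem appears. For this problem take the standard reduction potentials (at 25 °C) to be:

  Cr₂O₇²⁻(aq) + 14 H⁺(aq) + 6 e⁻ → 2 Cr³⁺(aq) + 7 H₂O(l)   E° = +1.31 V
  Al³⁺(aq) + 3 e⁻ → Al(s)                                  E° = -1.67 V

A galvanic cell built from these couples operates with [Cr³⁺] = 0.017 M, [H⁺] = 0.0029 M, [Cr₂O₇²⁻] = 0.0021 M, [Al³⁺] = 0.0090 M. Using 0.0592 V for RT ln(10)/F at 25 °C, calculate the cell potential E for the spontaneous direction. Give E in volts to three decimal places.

Cr₂O₇²⁻/Cr³⁺ is the cathode (higher E°), Al³⁺/Al the anode: E°cell = +1.31 − (-1.67) = +2.98 V, n = 6.
Overall: Cr₂O₇²⁻(aq) + 14 H⁺(aq) + 2 Al(s) → 2 Cr³⁺(aq) + 7 H₂O(l) + 2 Al³⁺(aq)
Q = [Cr³⁺]^2·[Al³⁺]^2 / ([Cr₂O₇²⁻]·[H⁺]^14); log Q = 30.574.
E = E° − (0.0592/n) log Q = +2.98 − (0.0592/6)(30.574) = +2.678 V.

+2.678 V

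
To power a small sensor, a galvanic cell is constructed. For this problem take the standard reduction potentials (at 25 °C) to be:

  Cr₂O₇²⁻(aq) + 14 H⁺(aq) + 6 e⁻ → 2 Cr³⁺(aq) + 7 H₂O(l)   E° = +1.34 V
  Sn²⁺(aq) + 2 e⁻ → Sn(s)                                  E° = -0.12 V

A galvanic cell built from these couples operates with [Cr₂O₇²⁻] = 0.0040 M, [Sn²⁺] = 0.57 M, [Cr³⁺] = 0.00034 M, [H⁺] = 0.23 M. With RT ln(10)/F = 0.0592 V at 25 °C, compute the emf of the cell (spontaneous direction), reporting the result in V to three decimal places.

Cr₂O₇²⁻/Cr³⁺ is the cathode (higher E°), Sn²⁺/Sn the anode: E°cell = +1.34 − (-0.12) = +1.46 V, n = 6.
Overall: Cr₂O₇²⁻(aq) + 14 H⁺(aq) + 3 Sn(s) → 2 Cr³⁺(aq) + 7 H₂O(l) + 3 Sn²⁺(aq)
Q = [Cr³⁺]^2·[Sn²⁺]^3 / ([Cr₂O₇²⁻]·[H⁺]^14); log Q = 3.664.
E = E° − (0.0592/n) log Q = +1.46 − (0.0592/6)(3.664) = +1.424 V.

+1.424 V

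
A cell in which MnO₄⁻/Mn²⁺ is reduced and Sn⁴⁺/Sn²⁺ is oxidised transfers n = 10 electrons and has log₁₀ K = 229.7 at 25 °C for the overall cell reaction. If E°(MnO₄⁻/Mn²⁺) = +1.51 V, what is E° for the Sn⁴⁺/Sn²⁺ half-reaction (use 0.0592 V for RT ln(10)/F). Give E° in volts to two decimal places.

+0.15 V

E°cell = (0.0592/n)·log K = (0.0592/10)(229.7) = +1.360 V.
Since MnO₄⁻/Mn²⁺ is the cathode and Sn⁴⁺/Sn²⁺ the anode, E°cell = E°(MnO₄⁻/Mn²⁺) − E°(Sn⁴⁺/Sn²⁺).
So E°(Sn⁴⁺/Sn²⁺) = E°(MnO₄⁻/Mn²⁺) − E°cell = (+1.51) − (+1.360) = +0.15 V.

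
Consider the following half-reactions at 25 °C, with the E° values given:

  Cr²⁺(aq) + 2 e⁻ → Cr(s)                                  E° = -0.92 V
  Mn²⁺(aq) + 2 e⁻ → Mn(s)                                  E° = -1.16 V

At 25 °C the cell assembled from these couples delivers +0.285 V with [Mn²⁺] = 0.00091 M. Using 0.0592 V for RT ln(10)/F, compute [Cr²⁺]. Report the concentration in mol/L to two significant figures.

Cr²⁺/Cr is the cathode, Mn²⁺/Mn the anode: E°cell = +0.24 V, n = 2.
Overall reaction: Cr²⁺(aq) + Mn(s) → Cr(s) + Mn²⁺(aq); Q = [Mn²⁺]^1/[Cr²⁺]^1.
From E = E° − (0.0592/n) log Q: log Q = (E° − E)·n/0.0592 = (+0.24 − (+0.285))·2/0.0592 = -1.5203.
So 1·log[Cr²⁺] = 1·log(0.00091) − log Q = -3.0410 − (-1.5203) = -1.5207; [Cr²⁺] = 10^(-1.5207) ≈ 0.030 M.

0.030 M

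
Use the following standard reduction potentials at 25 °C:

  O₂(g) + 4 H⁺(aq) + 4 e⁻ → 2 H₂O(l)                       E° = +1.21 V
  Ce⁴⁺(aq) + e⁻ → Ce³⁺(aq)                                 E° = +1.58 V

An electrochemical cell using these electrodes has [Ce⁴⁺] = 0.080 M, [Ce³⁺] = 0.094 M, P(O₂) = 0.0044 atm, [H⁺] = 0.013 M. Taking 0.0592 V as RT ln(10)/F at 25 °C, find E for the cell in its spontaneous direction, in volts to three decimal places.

+0.512 V

Ce⁴⁺/Ce³⁺ is the cathode (higher E°), O₂/H₂O the anode: E°cell = +1.58 − (+1.21) = +0.37 V, n = 4.
Overall: 4 Ce⁴⁺(aq) + 2 H₂O(l) → 4 Ce³⁺(aq) + O₂(g) + 4 H⁺(aq)
Q = [Ce³⁺]^4·P(O₂)·[H⁺]^4 / ([Ce⁴⁺]^4); log Q = -9.621.
E = E° − (0.0592/n) log Q = +0.37 − (0.0592/4)(-9.621) = +0.512 V.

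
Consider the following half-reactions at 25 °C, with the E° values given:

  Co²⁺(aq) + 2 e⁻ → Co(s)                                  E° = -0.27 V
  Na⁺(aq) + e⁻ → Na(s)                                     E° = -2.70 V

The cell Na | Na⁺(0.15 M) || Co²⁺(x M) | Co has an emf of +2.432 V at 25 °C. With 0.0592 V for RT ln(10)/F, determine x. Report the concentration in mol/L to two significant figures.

Co²⁺/Co is the cathode, Na⁺/Na the anode: E°cell = +2.43 V, n = 2.
Overall reaction: Co²⁺(aq) + 2 Na(s) → Co(s) + 2 Na⁺(aq); Q = [Na⁺]^2/[Co²⁺]^1.
From E = E° − (0.0592/n) log Q: log Q = (E° − E)·n/0.0592 = (+2.43 − (+2.432))·2/0.0592 = -0.0676.
So 1·log[Co²⁺] = 2·log(0.15) − log Q = -1.6478 − (-0.0676) = -1.5802; [Co²⁺] = 10^(-1.5802) ≈ 0.026 M.

0.026 M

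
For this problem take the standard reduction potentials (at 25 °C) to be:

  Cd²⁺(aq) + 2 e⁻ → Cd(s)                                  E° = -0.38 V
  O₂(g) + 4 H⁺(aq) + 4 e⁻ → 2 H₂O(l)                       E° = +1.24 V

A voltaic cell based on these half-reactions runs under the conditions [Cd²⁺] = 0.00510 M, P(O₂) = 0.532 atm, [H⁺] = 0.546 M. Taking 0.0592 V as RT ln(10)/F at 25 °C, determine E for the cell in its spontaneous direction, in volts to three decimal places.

+1.668 V

O₂/H₂O is the cathode (higher E°), Cd²⁺/Cd the anode: E°cell = +1.24 − (-0.38) = +1.62 V, n = 4.
Overall: O₂(g) + 4 H⁺(aq) + 2 Cd(s) → 2 H₂O(l) + 2 Cd²⁺(aq)
Q = [Cd²⁺]^2 / (P(O₂)·[H⁺]^4); log Q = -3.260.
E = E° − (0.0592/n) log Q = +1.62 − (0.0592/4)(-3.260) = +1.668 V.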